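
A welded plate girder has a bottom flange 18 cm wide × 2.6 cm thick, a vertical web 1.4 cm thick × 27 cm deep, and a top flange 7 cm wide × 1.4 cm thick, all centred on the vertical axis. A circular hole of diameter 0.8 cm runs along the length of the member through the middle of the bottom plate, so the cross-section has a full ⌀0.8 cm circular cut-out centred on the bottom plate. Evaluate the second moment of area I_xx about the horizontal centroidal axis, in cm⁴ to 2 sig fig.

Split into non-overlapping primitives; take the origin at the lower-left of the bounding box.
Bottom plate: 18 × 2.6, A = 46.8 cm², y = 1.3 cm, Ī = 26.36 cm⁴.
Web plate: 1.4 × 27, A = 37.8 cm², y = 16.1 cm, Ī = 2 296 cm⁴.
Top plate: 7 × 1.4, A = 9.8 cm², y = 30.3 cm, Ī = 1.601 cm⁴.
Hole (subtracted): ⌀0.8, A = 0.5027 cm², y = 1.3 cm, Ī = 0.02011 cm⁴.
Centroid: ȳ = ΣA·y / ΣA = 10.28 cm.
Transfer each piece to the horizontal centroidal axis using Ī + A·d² with d = y − 10.28:
  bottom plate: d = -8.985 cm → contributes +3 804 cm⁴
  web plate: d = 5.815 cm → contributes +3 575 cm⁴
  top plate: d = 20.02 cm → contributes +3 928 cm⁴
  hole: d = -8.985 cm → contributes −40.6 cm⁴
Total I = 11 266 cm⁴.

I_xx ≈ 1.1 × 10⁴ cm⁴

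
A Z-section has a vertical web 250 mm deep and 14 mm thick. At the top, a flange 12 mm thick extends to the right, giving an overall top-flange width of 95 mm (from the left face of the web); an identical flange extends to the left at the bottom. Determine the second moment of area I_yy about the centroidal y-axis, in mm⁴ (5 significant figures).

I_yy ≈ 5.5062 × 10⁶ mm⁴

Treat the section as a set of non-overlapping primitives; coordinates are from the bounding-box lower-left.
Web: 14 × 250, A = 3 500 mm², x = 88 mm, Ī = 57166.67 mm⁴.
Top flange (beyond web): 81 × 12, A = 972 mm², x = 135.5 mm, Ī = 531 441 mm⁴.
Bottom flange (beyond web): 81 × 12, A = 972 mm², x = 40.5 mm, Ī = 531 441 mm⁴.
Centroid: x̄ = ΣA·x / ΣA = 88 mm.
Transfer each piece to the centroidal y-axis using Ī + A·d² with d = x − 88:
  web: d = 0 mm → contributes +57166.67 mm⁴
  top flange (beyond web): d = 47.5 mm → contributes +2 724 516 mm⁴
  bottom flange (beyond web): d = -47.5 mm → contributes +2 724 516 mm⁴
Total I = 5 506 199 mm⁴.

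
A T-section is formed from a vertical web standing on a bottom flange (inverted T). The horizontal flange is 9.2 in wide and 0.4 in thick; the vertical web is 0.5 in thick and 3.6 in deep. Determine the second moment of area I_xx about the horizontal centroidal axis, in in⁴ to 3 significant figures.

I_xx ≈ 6.83 in⁴

Decompose the section into non-overlapping parts with the origin at the bottom-left of its bounding rectangle.
Flange: 9.2 × 0.4, A = 3.68 in², y = 0.2 in, Ī = 0.049067 in⁴.
Web: 0.5 × 3.6, A = 1.8 in², y = 2.2 in, Ī = 1.944 in⁴.
Centroid: ȳ = ΣA·y / ΣA = 0.85693 in.
Transfer each piece to the horizontal centroidal axis using Ī + A·d² with d = y − 0.85693:
  flange: d = -0.65693 in → contributes +1.6372 in⁴
  web: d = 1.3431 in → contributes +5.1909 in⁴
Total I = 6.8281 in⁴.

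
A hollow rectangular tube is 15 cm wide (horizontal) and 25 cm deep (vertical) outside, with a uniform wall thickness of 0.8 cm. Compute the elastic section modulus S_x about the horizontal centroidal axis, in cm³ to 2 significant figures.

Split into non-overlapping primitives; take the origin at the lower-left of the bounding box.
Outer rectangle: 15 × 25, A = 375 cm², y = 12.5 cm, Ī = 19 531 cm⁴.
Inner void (subtracted): 13.4 × 23.4, A = 313.6 cm², y = 12.5 cm, Ī = 14 308 cm⁴.
By symmetry the centroid is at mid-height, ȳ = 12.5 cm.
All pieces are centred on the horizontal centroidal axis, so I = ΣĪ (holes subtracted) = 5 224 cm⁴.
Extreme fibre distance c = 12.5 cm; S = I/c = 417.9 cm³.

S_x ≈ 420 cm³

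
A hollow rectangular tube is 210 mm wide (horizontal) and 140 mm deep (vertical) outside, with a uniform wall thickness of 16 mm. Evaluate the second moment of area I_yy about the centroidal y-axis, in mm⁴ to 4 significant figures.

Break the section into simple shapes (no overlaps), measuring from the bottom-left corner of the bounding box.
Outer rectangle: 210 × 140, A = 29 400 mm², x = 105 mm, Ī = 108 045 000 mm⁴.
Inner void (subtracted): 178 × 108, A = 19 224 mm², x = 105 mm, Ī = 50 757 768 mm⁴.
By symmetry the centroid is at mid-width, x̄ = 105 mm.
All pieces are centred on the centroidal y-axis, so I = ΣĪ (holes subtracted) = 57 287 232 mm⁴.

I_yy ≈ 5.729 × 10⁷ mm⁴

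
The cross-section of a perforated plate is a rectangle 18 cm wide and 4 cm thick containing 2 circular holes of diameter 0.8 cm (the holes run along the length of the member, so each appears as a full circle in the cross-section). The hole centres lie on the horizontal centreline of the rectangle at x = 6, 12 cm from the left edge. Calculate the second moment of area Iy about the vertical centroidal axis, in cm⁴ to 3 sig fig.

Iy ≈ 1930 cm⁴

Split into non-overlapping primitives; take the origin at the lower-left of the bounding box.
Plate: 18 × 4, A = 72 cm², x = 9 cm, Ī = 1 944 cm⁴.
Hole 1 (subtracted): ⌀0.8, A = 0.50265 cm², x = 6 cm, Ī = 0.020106 cm⁴.
Hole 2 (subtracted): ⌀0.8, A = 0.50265 cm², x = 12 cm, Ī = 0.020106 cm⁴.
By symmetry the centroid is at mid-width, x̄ = 9 cm.
Transfer each piece to the vertical centroidal axis using Ī + A·d² with d = x − 9:
  plate: d = 0 cm → contributes +1 944 cm⁴
  hole 1: d = -3 cm → contributes −4.544 cm⁴
  hole 2: d = 3 cm → contributes −4.544 cm⁴
Total I = 1934.9 cm⁴.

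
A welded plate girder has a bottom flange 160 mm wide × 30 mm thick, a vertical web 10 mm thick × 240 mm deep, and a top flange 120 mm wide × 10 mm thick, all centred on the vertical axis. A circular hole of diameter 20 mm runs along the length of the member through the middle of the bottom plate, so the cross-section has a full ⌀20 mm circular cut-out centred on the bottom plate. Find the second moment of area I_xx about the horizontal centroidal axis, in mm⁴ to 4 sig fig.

I_xx ≈ 8.672 × 10⁷ mm⁴

Decompose the section into non-overlapping parts with the origin at the bottom-left of its bounding rectangle.
Bottom plate: 160 × 30, A = 4 800 mm², y = 15 mm, Ī = 360 000 mm⁴.
Web plate: 10 × 240, A = 2 400 mm², y = 150 mm, Ī = 11 520 000 mm⁴.
Top plate: 120 × 10, A = 1 200 mm², y = 275 mm, Ī = 10 000 mm⁴.
Hole (subtracted): ⌀20, A = 314.159 mm², y = 15 mm, Ī = 7853.98 mm⁴.
Centroid: ȳ = ΣA·y / ΣA = 93.656 mm.
Transfer each piece to the horizontal centroidal axis using Ī + A·d² with d = y − 93.656:
  bottom plate: d = -78.656 mm → contributes +30 056 489 mm⁴
  web plate: d = 56.344 mm → contributes +19 139 147 mm⁴
  top plate: d = 181.344 mm → contributes +39 472 770 mm⁴
  hole: d = -78.656 mm → contributes −1 951 485 mm⁴
Total I = 86 716 921 mm⁴.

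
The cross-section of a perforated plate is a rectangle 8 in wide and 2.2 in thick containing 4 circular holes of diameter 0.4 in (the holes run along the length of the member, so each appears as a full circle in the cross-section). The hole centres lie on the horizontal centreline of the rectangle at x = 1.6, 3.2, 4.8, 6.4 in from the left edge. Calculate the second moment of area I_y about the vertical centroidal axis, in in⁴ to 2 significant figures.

I_y ≈ 92 in⁴

Split into non-overlapping primitives; take the origin at the lower-left of the bounding box.
Plate: 8 × 2.2, A = 17.6 in², x = 4 in, Ī = 93.87 in⁴.
Hole 1 (subtracted): ⌀0.4, A = 0.1257 in², x = 1.6 in, Ī = 0.001257 in⁴.
Hole 2 (subtracted): ⌀0.4, A = 0.1257 in², x = 3.2 in, Ī = 0.001257 in⁴.
Hole 3 (subtracted): ⌀0.4, A = 0.1257 in², x = 4.8 in, Ī = 0.001257 in⁴.
Hole 4 (subtracted): ⌀0.4, A = 0.1257 in², x = 6.4 in, Ī = 0.001257 in⁴.
By symmetry the centroid is at mid-width, x̄ = 4 in.
Transfer each piece to the vertical centroidal axis using Ī + A·d² with d = x − 4:
  plate: d = 0 in → contributes +93.87 in⁴
  hole 1: d = -2.4 in → contributes −0.7251 in⁴
  hole 2: d = -0.8 in → contributes −0.08168 in⁴
  hole 3: d = 0.8 in → contributes −0.08168 in⁴
  hole 4: d = 2.4 in → contributes −0.7251 in⁴
Total I = 92.25 in⁴.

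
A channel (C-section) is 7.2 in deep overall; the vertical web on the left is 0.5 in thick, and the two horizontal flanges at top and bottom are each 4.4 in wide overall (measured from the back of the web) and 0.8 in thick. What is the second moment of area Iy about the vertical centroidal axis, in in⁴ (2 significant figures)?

Iy ≈ 19 in⁴

Split into non-overlapping primitives; take the origin at the lower-left of the bounding box.
Web: 0.5 × 7.2, A = 3.6 in², x = 0.25 in, Ī = 0.075 in⁴.
Top flange (beyond web): 3.9 × 0.8, A = 3.12 in², x = 2.45 in, Ī = 3.955 in⁴.
Bottom flange (beyond web): 3.9 × 0.8, A = 3.12 in², x = 2.45 in, Ī = 3.955 in⁴.
Centroid: x̄ = ΣA·x / ΣA = 1.645 in.
Transfer each piece to the vertical centroidal axis using Ī + A·d² with d = x − 1.645:
  web: d = -1.395 in → contributes +7.082 in⁴
  top flange (beyond web): d = 0.8049 in → contributes +5.976 in⁴
  bottom flange (beyond web): d = 0.8049 in → contributes +5.976 in⁴
Total I = 19.03 in⁴.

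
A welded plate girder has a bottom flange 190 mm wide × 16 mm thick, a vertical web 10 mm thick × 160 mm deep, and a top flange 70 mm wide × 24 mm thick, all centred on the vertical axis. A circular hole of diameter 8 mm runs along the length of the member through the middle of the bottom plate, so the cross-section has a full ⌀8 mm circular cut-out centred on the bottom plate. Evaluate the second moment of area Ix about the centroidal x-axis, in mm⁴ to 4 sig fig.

Split into non-overlapping primitives; take the origin at the lower-left of the bounding box.
Bottom plate: 190 × 16, A = 3 040 mm², y = 8 mm, Ī = 64853.3 mm⁴.
Web plate: 10 × 160, A = 1 600 mm², y = 96 mm, Ī = 3 413 333 mm⁴.
Top plate: 70 × 24, A = 1 680 mm², y = 188 mm, Ī = 80 640 mm⁴.
Hole (subtracted): ⌀8, A = 50.2655 mm², y = 8 mm, Ī = 201.062 mm⁴.
Centroid: ȳ = ΣA·y / ΣA = 78.6888 mm.
Transfer each piece to the centroidal x-axis using Ī + A·d² with d = y − 78.6888:
  bottom plate: d = -70.6888 mm → contributes +15 255 448 mm⁴
  web plate: d = 17.3112 mm → contributes +3 892 818 mm⁴
  top plate: d = 109.311 mm → contributes +20 154 857 mm⁴
  hole: d = -70.6888 mm → contributes −251 373 mm⁴
Total I = 39 051 750 mm⁴.

Ix ≈ 3.905 × 10⁷ mm⁴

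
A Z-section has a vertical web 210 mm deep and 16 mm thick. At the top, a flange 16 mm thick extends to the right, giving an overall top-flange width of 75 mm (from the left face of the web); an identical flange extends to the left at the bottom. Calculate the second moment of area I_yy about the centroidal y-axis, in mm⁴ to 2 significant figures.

Break the section into simple shapes (no overlaps), measuring from the bottom-left corner of the bounding box.
Web: 16 × 210, A = 3 360 mm², x = 67 mm, Ī = 71 680 mm⁴.
Top flange (beyond web): 59 × 16, A = 944 mm², x = 104.5 mm, Ī = 273 839 mm⁴.
Bottom flange (beyond web): 59 × 16, A = 944 mm², x = 29.5 mm, Ī = 273 839 mm⁴.
Centroid: x̄ = ΣA·x / ΣA = 67 mm.
Transfer each piece to the centroidal y-axis using Ī + A·d² with d = x − 67:
  web: d = 0 mm → contributes +71 680 mm⁴
  top flange (beyond web): d = 37.5 mm → contributes +1 601 339 mm⁴
  bottom flange (beyond web): d = -37.5 mm → contributes +1 601 339 mm⁴
Total I = 3 274 357 mm⁴.

I_yy ≈ 3.3 × 10⁶ mm⁴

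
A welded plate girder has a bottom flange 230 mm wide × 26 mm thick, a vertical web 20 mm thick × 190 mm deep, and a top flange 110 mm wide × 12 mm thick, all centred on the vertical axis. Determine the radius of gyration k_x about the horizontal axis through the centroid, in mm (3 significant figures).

k_x ≈ 80.2 mm

Split into non-overlapping primitives; take the origin at the lower-left of the bounding box.
Bottom plate: 230 × 26, A = 5 980 mm², y = 13 mm, Ī = 336 873 mm⁴.
Web plate: 20 × 190, A = 3 800 mm², y = 121 mm, Ī = 11 431 667 mm⁴.
Top plate: 110 × 12, A = 1 320 mm², y = 222 mm, Ī = 15 840 mm⁴.
Centroid: ȳ = ΣA·y / ΣA = 74.827 mm.
Transfer each piece to the horizontal axis through the centroid using Ī + A·d² with d = y − 74.827:
  bottom plate: d = -61.827 mm → contributes +23 195 909 mm⁴
  web plate: d = 46.173 mm → contributes +19 533 052 mm⁴
  top plate: d = 147.17 mm → contributes +28 606 887 mm⁴
Total I = 71 335 848 mm⁴.
Radius of gyration: k = √(I/A) = √(71 335 848 / 11 100) = 80.166 mm.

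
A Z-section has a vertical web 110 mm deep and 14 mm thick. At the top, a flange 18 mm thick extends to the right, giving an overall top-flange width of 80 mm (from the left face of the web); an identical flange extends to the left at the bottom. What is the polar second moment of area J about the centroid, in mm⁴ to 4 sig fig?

Split into non-overlapping primitives; take the origin at the lower-left of the bounding box.
Web: 14 × 110, A = 1 540 mm², y = 55 mm, Ī = 1 552 833 mm⁴.
Top flange (beyond web): 66 × 18, A = 1 188 mm², y = 101 mm, Ī = 32 076 mm⁴.
Bottom flange (beyond web): 66 × 18, A = 1 188 mm², y = 9 mm, Ī = 32 076 mm⁴.
Centroid: ȳ = ΣA·y / ΣA = 55 mm.
Transfer each piece to the centroidal x-axis using Ī + A·d² with d = y − 55:
  web: d = 0 mm → contributes +1 552 833 mm⁴
  top flange (beyond web): d = 46 mm → contributes +2 545 884 mm⁴
  bottom flange (beyond web): d = -46 mm → contributes +2 545 884 mm⁴
Total I = 6 644 601 mm⁴.
For the y-axis: x̄ = 73 mm.
Repeating about the centroidal y-axis gives I_y = 4 689 241 mm⁴.
Polar second moment: J = I_x + I_y = 11 333 843 mm⁴.

J ≈ 1.133 × 10⁷ mm⁴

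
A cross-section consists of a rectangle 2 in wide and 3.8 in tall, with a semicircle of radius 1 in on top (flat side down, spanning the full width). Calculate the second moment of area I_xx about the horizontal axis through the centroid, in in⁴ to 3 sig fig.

I_xx ≈ 16.3 in⁴

Decompose the section into non-overlapping parts with the origin at the bottom-left of its bounding rectangle.
Rectangular body: 2 × 3.8, A = 7.6 in², y = 1.9 in, Ī = 9.1453 in⁴.
Semicircular cap: semicircle r = 1, A = 1.5708 in², y = 4.2244 in, Ī = 0.10976 in⁴.
Centroid: ȳ = ΣA·y / ΣA = 2.2981 in.
Transfer each piece to the horizontal axis through the centroid using Ī + A·d² with d = y − 2.2981:
  rectangular body: d = -0.39813 in → contributes +10.35 in⁴
  semicircular cap: d = 1.9263 in → contributes +5.9383 in⁴
Total I = 16.288 in⁴.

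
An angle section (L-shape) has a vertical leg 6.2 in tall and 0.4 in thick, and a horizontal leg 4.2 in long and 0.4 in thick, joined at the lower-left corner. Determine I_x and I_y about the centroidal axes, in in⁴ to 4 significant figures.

I_x ≈ 15.89 in⁴, I_y ≈ 6.018 in⁴

Break the section into simple shapes (no overlaps), measuring from the bottom-left corner of the bounding box.
Vertical leg: 0.4 × 6.2, A = 2.48 in², y = 3.1 in, Ī = 7.94427 in⁴.
Horizontal leg (remainder): 3.8 × 0.4, A = 1.52 in², y = 0.2 in, Ī = 0.0202667 in⁴.
Centroid: ȳ = ΣA·y / ΣA = 1.998 in.
Transfer each piece to the centroidal x-axis using Ī + A·d² with d = y − 1.998:
  vertical leg: d = 1.102 in → contributes +10.956 in⁴
  horizontal leg (remainder): d = -1.798 in → contributes +4.93413 in⁴
Total I = 15.8901 in⁴.
For the y-axis: x̄ = 0.998 in.
Repeating about the centroidal y-axis gives I_y = 6.01812 in⁴.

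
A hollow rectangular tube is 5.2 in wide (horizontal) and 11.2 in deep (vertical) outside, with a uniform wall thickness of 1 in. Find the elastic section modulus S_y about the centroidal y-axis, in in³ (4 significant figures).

Split into non-overlapping primitives; take the origin at the lower-left of the bounding box.
Outer rectangle: 5.2 × 11.2, A = 58.24 in², x = 2.6 in, Ī = 131.234 in⁴.
Inner void (subtracted): 3.2 × 9.2, A = 29.44 in², x = 2.6 in, Ī = 25.1221 in⁴.
By symmetry the centroid is at mid-width, x̄ = 2.6 in.
All pieces are centred on the centroidal y-axis, so I = ΣĪ (holes subtracted) = 106.112 in⁴.
Extreme fibre distance c = 2.6 in; S = I/c = 40.8123 in³.

S_y ≈ 40.81 in³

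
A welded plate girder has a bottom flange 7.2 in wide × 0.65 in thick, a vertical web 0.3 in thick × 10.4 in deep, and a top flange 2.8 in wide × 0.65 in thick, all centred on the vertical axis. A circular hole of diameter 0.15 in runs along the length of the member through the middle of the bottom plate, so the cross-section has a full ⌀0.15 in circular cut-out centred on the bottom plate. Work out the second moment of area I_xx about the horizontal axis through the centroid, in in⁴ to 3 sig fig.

I_xx ≈ 201 in⁴

Break the section into simple shapes (no overlaps), measuring from the bottom-left corner of the bounding box.
Bottom plate: 7.2 × 0.65, A = 4.68 in², y = 0.325 in, Ī = 0.16478 in⁴.
Web plate: 0.3 × 10.4, A = 3.12 in², y = 5.85 in, Ī = 28.122 in⁴.
Top plate: 2.8 × 0.65, A = 1.82 in², y = 11.375 in, Ī = 0.064079 in⁴.
Hole (subtracted): ⌀0.15, A = 0.017671 in², y = 0.325 in, Ī = 0.00002485 in⁴.
Centroid: ȳ = ΣA·y / ΣA = 4.2146 in.
Transfer each piece to the horizontal axis through the centroid using Ī + A·d² with d = y − 4.2146:
  bottom plate: d = -3.8896 in → contributes +70.968 in⁴
  web plate: d = 1.6354 in → contributes +36.466 in⁴
  top plate: d = 7.1604 in → contributes +93.378 in⁴
  hole: d = -3.8896 in → contributes −0.26737 in⁴
Total I = 200.55 in⁴.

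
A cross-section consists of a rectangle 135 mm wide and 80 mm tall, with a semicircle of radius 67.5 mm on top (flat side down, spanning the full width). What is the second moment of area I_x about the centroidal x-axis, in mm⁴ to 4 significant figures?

Break the section into simple shapes (no overlaps), measuring from the bottom-left corner of the bounding box.
Rectangular body: 135 × 80, A = 10 800 mm², y = 40 mm, Ī = 5 760 000 mm⁴.
Semicircular cap: semicircle r = 67.5, A = 7156.94 mm², y = 108.648 mm, Ī = 2 278 490 mm⁴.
Centroid: ȳ = ΣA·y / ΣA = 67.3604 mm.
Transfer each piece to the centroidal x-axis using Ī + A·d² with d = y − 67.3604:
  rectangular body: d = -27.3604 mm → contributes +13 844 781 mm⁴
  semicircular cap: d = 41.2875 mm → contributes +14 478 625 mm⁴
Total I = 28 323 406 mm⁴.

I_x ≈ 2.832 × 10⁷ mm⁴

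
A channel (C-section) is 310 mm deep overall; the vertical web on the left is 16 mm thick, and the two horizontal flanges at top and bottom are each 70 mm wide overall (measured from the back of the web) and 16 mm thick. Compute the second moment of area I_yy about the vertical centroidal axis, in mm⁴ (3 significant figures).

Treat the section as a set of non-overlapping primitives; coordinates are from the bounding-box lower-left.
Web: 16 × 310, A = 4 960 mm², x = 8 mm, Ī = 105 813 mm⁴.
Top flange (beyond web): 54 × 16, A = 864 mm², x = 43 mm, Ī = 209 952 mm⁴.
Bottom flange (beyond web): 54 × 16, A = 864 mm², x = 43 mm, Ī = 209 952 mm⁴.
Centroid: x̄ = ΣA·x / ΣA = 17.043 mm.
Transfer each piece to the vertical centroidal axis using Ī + A·d² with d = x − 17.043:
  web: d = -9.0431 mm → contributes +511 427 mm⁴
  top flange (beyond web): d = 25.957 mm → contributes +792 083 mm⁴
  bottom flange (beyond web): d = 25.957 mm → contributes +792 083 mm⁴
Total I = 2 095 593 mm⁴.

I_yy ≈ 2.10 × 10⁶ mm⁴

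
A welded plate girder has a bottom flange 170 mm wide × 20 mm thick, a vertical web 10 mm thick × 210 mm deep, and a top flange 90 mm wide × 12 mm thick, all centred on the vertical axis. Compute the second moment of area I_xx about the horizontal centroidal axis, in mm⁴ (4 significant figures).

Treat the section as a set of non-overlapping primitives; coordinates are from the bounding-box lower-left.
Bottom plate: 170 × 20, A = 3 400 mm², y = 10 mm, Ī = 113 333 mm⁴.
Web plate: 10 × 210, A = 2 100 mm², y = 125 mm, Ī = 7 717 500 mm⁴.
Top plate: 90 × 12, A = 1 080 mm², y = 236 mm, Ī = 12 960 mm⁴.
Centroid: ȳ = ΣA·y / ΣA = 83.7964 mm.
Transfer each piece to the horizontal centroidal axis using Ī + A·d² with d = y − 83.7964:
  bottom plate: d = -73.7964 mm → contributes +18 629 399 mm⁴
  web plate: d = 41.2036 mm → contributes +11 282 755 mm⁴
  top plate: d = 152.204 mm → contributes +25 032 186 mm⁴
Total I = 54 944 340 mm⁴.

I_xx ≈ 5.494 × 10⁷ mm⁴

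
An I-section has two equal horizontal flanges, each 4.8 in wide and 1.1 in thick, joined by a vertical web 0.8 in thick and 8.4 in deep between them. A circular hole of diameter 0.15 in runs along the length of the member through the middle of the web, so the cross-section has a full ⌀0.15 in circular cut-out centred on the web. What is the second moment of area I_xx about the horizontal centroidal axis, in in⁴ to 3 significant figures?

I_xx ≈ 279 in⁴

Decompose the section into non-overlapping parts with the origin at the bottom-left of its bounding rectangle.
Bottom flange: 4.8 × 1.1, A = 5.28 in², y = 0.55 in, Ī = 0.5324 in⁴.
Web: 0.8 × 8.4, A = 6.72 in², y = 5.3 in, Ī = 39.514 in⁴.
Top flange: 4.8 × 1.1, A = 5.28 in², y = 10.05 in, Ī = 0.5324 in⁴.
Hole (subtracted): ⌀0.15, A = 0.017671 in², y = 5.3 in, Ī = 0.00002485 in⁴.
By symmetry the centroid is at mid-height, ȳ = 5.3 in.
Transfer each piece to the horizontal centroidal axis using Ī + A·d² with d = y − 5.3:
  bottom flange: d = -4.75 in → contributes +119.66 in⁴
  web: d = 0 in → contributes +39.514 in⁴
  top flange: d = 4.75 in → contributes +119.66 in⁴
  hole: d = 0 in → contributes −0.00002485 in⁴
Total I = 278.84 in⁴.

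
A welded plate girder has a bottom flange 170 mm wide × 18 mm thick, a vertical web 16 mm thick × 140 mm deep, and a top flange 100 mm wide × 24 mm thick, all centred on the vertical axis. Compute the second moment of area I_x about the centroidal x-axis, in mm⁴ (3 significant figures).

Decompose the section into non-overlapping parts with the origin at the bottom-left of its bounding rectangle.
Bottom plate: 170 × 18, A = 3 060 mm², y = 9 mm, Ī = 82 620 mm⁴.
Web plate: 16 × 140, A = 2 240 mm², y = 88 mm, Ī = 3 658 667 mm⁴.
Top plate: 100 × 24, A = 2 400 mm², y = 170 mm, Ī = 115 200 mm⁴.
Centroid: ȳ = ΣA·y / ΣA = 82.164 mm.
Transfer each piece to the centroidal x-axis using Ī + A·d² with d = y − 82.164:
  bottom plate: d = -73.164 mm → contributes +16 462 548 mm⁴
  web plate: d = 5.8364 mm → contributes +3 734 968 mm⁴
  top plate: d = 87.836 mm → contributes +18 631 744 mm⁴
Total I = 38 829 260 mm⁴.

I_x ≈ 3.88 × 10⁷ mm⁴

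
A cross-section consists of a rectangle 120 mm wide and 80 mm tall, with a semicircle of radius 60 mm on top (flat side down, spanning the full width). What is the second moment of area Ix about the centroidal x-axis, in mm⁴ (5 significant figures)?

Ix ≈ 2.1794 × 10⁷ mm⁴

Decompose the section into non-overlapping parts with the origin at the bottom-left of its bounding rectangle.
Rectangular body: 120 × 80, A = 9 600 mm², y = 40 mm, Ī = 5 120 000 mm⁴.
Semicircular cap: semicircle r = 60, A = 5654.867 mm², y = 105.4648 mm, Ī = 1 422 450 mm⁴.
Centroid: ȳ = ΣA·y / ΣA = 64.26732 mm.
Transfer each piece to the centroidal x-axis using Ī + A·d² with d = y − 64.26732:
  rectangular body: d = -24.26732 mm → contributes +10 773 465 mm⁴
  semicircular cap: d = 41.19747 mm → contributes +11 020 071 mm⁴
Total I = 21 793 536 mm⁴.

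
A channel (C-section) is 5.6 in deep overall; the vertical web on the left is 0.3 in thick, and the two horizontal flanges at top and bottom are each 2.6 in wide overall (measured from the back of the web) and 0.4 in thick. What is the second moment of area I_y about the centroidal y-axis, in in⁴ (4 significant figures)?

I_y ≈ 2.308 in⁴

Break the section into simple shapes (no overlaps), measuring from the bottom-left corner of the bounding box.
Web: 0.3 × 5.6, A = 1.68 in², x = 0.15 in, Ī = 0.0126 in⁴.
Top flange (beyond web): 2.3 × 0.4, A = 0.92 in², x = 1.45 in, Ī = 0.405567 in⁴.
Bottom flange (beyond web): 2.3 × 0.4, A = 0.92 in², x = 1.45 in, Ī = 0.405567 in⁴.
Centroid: x̄ = ΣA·x / ΣA = 0.829545 in.
Transfer each piece to the centroidal y-axis using Ī + A·d² with d = x − 0.829545:
  web: d = -0.679545 in → contributes +0.788394 in⁴
  top flange (beyond web): d = 0.620455 in → contributes +0.759733 in⁴
  bottom flange (beyond web): d = 0.620455 in → contributes +0.759733 in⁴
Total I = 2.30786 in⁴.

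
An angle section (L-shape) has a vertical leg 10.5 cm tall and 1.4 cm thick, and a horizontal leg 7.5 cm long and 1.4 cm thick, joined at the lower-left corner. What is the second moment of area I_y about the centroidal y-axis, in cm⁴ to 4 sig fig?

Treat the section as a set of non-overlapping primitives; coordinates are from the bounding-box lower-left.
Vertical leg: 1.4 × 10.5, A = 14.7 cm², x = 0.7 cm, Ī = 2.401 cm⁴.
Horizontal leg (remainder): 6.1 × 1.4, A = 8.54 cm², x = 4.45 cm, Ī = 26.4811 cm⁴.
Centroid: x̄ = ΣA·x / ΣA = 2.07801 cm.
Transfer each piece to the centroidal y-axis using Ī + A·d² with d = x − 2.07801:
  vertical leg: d = -1.37801 cm → contributes +30.3151 cm⁴
  horizontal leg (remainder): d = 2.37199 cm → contributes +74.5299 cm⁴
Total I = 104.845 cm⁴.

I_y ≈ 104.8 cm⁴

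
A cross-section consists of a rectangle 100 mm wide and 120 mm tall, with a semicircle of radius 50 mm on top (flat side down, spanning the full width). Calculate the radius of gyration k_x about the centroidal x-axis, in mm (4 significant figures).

Split into non-overlapping primitives; take the origin at the lower-left of the bounding box.
Rectangular body: 100 × 120, A = 12 000 mm², y = 60 mm, Ī = 14 400 000 mm⁴.
Semicircular cap: semicircle r = 50, A = 3926.99 mm², y = 141.221 mm, Ī = 685 981 mm⁴.
Centroid: ȳ = ΣA·y / ΣA = 80.0259 mm.
Transfer each piece to the centroidal x-axis using Ī + A·d² with d = y − 80.0259:
  rectangular body: d = -20.0259 mm → contributes +19 212 454 mm⁴
  semicircular cap: d = 61.1947 mm → contributes +15 391 757 mm⁴
Total I = 34 604 211 mm⁴.
Radius of gyration: k = √(I/A) = √(34 604 211 / 15 927) = 46.612 mm.

k_x ≈ 46.61 mm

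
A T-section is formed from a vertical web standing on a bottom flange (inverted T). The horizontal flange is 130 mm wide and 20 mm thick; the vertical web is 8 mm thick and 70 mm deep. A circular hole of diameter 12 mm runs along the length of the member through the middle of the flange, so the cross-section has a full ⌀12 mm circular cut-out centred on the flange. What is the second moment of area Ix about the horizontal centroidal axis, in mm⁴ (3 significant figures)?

Ix ≈ 1.24 × 10⁶ mm⁴

Break the section into simple shapes (no overlaps), measuring from the bottom-left corner of the bounding box.
Flange: 130 × 20, A = 2 600 mm², y = 10 mm, Ī = 86 667 mm⁴.
Web: 8 × 70, A = 560 mm², y = 55 mm, Ī = 228 667 mm⁴.
Hole (subtracted): ⌀12, A = 113.1 mm², y = 10 mm, Ī = 1017.9 mm⁴.
Centroid: ȳ = ΣA·y / ΣA = 18.271 mm.
Transfer each piece to the horizontal centroidal axis using Ī + A·d² with d = y − 18.271:
  flange: d = -8.2707 mm → contributes +264 518 mm⁴
  web: d = 36.729 mm → contributes +984 130 mm⁴
  hole: d = -8.2707 mm → contributes −8754.2 mm⁴
Total I = 1 239 894 mm⁴.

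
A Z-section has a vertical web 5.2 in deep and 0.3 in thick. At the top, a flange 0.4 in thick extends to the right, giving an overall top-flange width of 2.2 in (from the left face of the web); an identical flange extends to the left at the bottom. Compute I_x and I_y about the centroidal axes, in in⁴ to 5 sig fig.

I_x ≈ 12.291 in⁴, I_y ≈ 2.3082 in⁴

Split into non-overlapping primitives; take the origin at the lower-left of the bounding box.
Web: 0.3 × 5.2, A = 1.56 in², y = 2.6 in, Ī = 3.5152 in⁴.
Top flange (beyond web): 1.9 × 0.4, A = 0.76 in², y = 5 in, Ī = 0.01013333 in⁴.
Bottom flange (beyond web): 1.9 × 0.4, A = 0.76 in², y = 0.2 in, Ī = 0.01013333 in⁴.
Centroid: ȳ = ΣA·y / ΣA = 2.6 in.
Transfer each piece to the centroidal x-axis using Ī + A·d² with d = y − 2.6:
  web: d = 0 in → contributes +3.5152 in⁴
  top flange (beyond web): d = 2.4 in → contributes +4.387733 in⁴
  bottom flange (beyond web): d = -2.4 in → contributes +4.387733 in⁴
Total I = 12.29067 in⁴.
For the y-axis: x̄ = 2.05 in.
Repeating about the centroidal y-axis gives I_y = 2.308167 in⁴.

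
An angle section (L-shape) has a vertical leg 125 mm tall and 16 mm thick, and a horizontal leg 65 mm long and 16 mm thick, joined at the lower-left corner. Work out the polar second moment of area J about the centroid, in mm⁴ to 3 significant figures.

Break the section into simple shapes (no overlaps), measuring from the bottom-left corner of the bounding box.
Vertical leg: 16 × 125, A = 2 000 mm², y = 62.5 mm, Ī = 2 604 167 mm⁴.
Horizontal leg (remainder): 49 × 16, A = 784 mm², y = 8 mm, Ī = 16 725 mm⁴.
Centroid: ȳ = ΣA·y / ΣA = 47.152 mm.
Transfer each piece to the centroidal x-axis using Ī + A·d² with d = y − 47.152:
  vertical leg: d = 15.348 mm → contributes +3 075 271 mm⁴
  horizontal leg (remainder): d = -39.152 mm → contributes +1 218 521 mm⁴
Total I = 4 293 791 mm⁴.
For the y-axis: x̄ = 17.152 mm.
Repeating about the centroidal y-axis gives I_y = 794 431 mm⁴.
Polar second moment: J = I_x + I_y = 5 088 223 mm⁴.

J ≈ 5.09 × 10⁶ mm⁴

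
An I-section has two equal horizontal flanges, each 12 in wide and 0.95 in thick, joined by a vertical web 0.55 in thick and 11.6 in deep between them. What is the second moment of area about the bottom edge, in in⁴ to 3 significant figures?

I_base ≈ 2300 in⁴

Treat the section as a set of non-overlapping primitives; coordinates are from the bounding-box lower-left.
Bottom flange: 12 × 0.95, A = 11.4 in², y = 0.475 in, Ī = 0.85738 in⁴.
Web: 0.55 × 11.6, A = 6.38 in², y = 6.75 in, Ī = 71.541 in⁴.
Top flange: 12 × 0.95, A = 11.4 in², y = 13.025 in, Ī = 0.85738 in⁴.
Transfer each piece to a horizontal axis along the bottom face using Ī + A·d² with d = y − 0:
  bottom flange: d = 0.475 in → contributes +3.4295 in⁴
  web: d = 6.75 in → contributes +362.23 in⁴
  top flange: d = 13.025 in → contributes +1934.9 in⁴
Total I = 2300.5 in⁴.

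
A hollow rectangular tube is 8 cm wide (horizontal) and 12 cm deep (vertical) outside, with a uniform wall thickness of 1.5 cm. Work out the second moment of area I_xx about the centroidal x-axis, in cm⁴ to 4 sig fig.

I_xx ≈ 848.3 cm⁴

Treat the section as a set of non-overlapping primitives; coordinates are from the bounding-box lower-left.
Outer rectangle: 8 × 12, A = 96 cm², y = 6 cm, Ī = 1 152 cm⁴.
Inner void (subtracted): 5 × 9, A = 45 cm², y = 6 cm, Ī = 303.75 cm⁴.
By symmetry the centroid is at mid-height, ȳ = 6 cm.
All pieces are centred on the centroidal x-axis, so I = ΣĪ (holes subtracted) = 848.25 cm⁴.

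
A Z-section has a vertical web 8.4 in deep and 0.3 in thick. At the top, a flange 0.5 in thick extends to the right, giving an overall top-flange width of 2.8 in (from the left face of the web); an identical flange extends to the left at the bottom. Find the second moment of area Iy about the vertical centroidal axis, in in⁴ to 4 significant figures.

Iy ≈ 6.221 in⁴

Break the section into simple shapes (no overlaps), measuring from the bottom-left corner of the bounding box.
Web: 0.3 × 8.4, A = 2.52 in², x = 2.65 in, Ī = 0.0189 in⁴.
Top flange (beyond web): 2.5 × 0.5, A = 1.25 in², x = 4.05 in, Ī = 0.651042 in⁴.
Bottom flange (beyond web): 2.5 × 0.5, A = 1.25 in², x = 1.25 in, Ī = 0.651042 in⁴.
Centroid: x̄ = ΣA·x / ΣA = 2.65 in.
Transfer each piece to the vertical centroidal axis using Ī + A·d² with d = x − 2.65:
  web: d = 0 in → contributes +0.0189 in⁴
  top flange (beyond web): d = 1.4 in → contributes +3.10104 in⁴
  bottom flange (beyond web): d = -1.4 in → contributes +3.10104 in⁴
Total I = 6.22098 in⁴.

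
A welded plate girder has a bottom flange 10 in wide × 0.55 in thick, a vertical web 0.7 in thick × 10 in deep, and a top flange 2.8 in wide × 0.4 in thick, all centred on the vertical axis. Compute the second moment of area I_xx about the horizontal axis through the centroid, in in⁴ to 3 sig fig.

I_xx ≈ 202 in⁴

Treat the section as a set of non-overlapping primitives; coordinates are from the bounding-box lower-left.
Bottom plate: 10 × 0.55, A = 5.5 in², y = 0.275 in, Ī = 0.13865 in⁴.
Web plate: 0.7 × 10, A = 7 in², y = 5.55 in, Ī = 58.333 in⁴.
Top plate: 2.8 × 0.4, A = 1.12 in², y = 10.75 in, Ī = 0.014933 in⁴.
Centroid: ȳ = ΣA·y / ΣA = 3.8475 in.
Transfer each piece to the horizontal axis through the centroid using Ī + A·d² with d = y − 3.8475:
  bottom plate: d = -3.5725 in → contributes +70.333 in⁴
  web plate: d = 1.7025 in → contributes +78.624 in⁴
  top plate: d = 6.9025 in → contributes +53.377 in⁴
Total I = 202.33 in⁴.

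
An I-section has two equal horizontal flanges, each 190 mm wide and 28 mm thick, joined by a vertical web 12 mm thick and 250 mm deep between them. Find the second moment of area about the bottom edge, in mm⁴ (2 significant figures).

Break the section into simple shapes (no overlaps), measuring from the bottom-left corner of the bounding box.
Bottom flange: 190 × 28, A = 5 320 mm², y = 14 mm, Ī = 347 573 mm⁴.
Web: 12 × 250, A = 3 000 mm², y = 153 mm, Ī = 15 625 000 mm⁴.
Top flange: 190 × 28, A = 5 320 mm², y = 292 mm, Ī = 347 573 mm⁴.
Transfer each piece to the bottom edge using Ī + A·d² with d = y − 0:
  bottom flange: d = 14 mm → contributes +1 390 293 mm⁴
  web: d = 153 mm → contributes +85 852 000 mm⁴
  top flange: d = 292 mm → contributes +453 952 053 mm⁴
Total I = 541 194 347 mm⁴.

I_base ≈ 5.4 × 10⁸ mm⁴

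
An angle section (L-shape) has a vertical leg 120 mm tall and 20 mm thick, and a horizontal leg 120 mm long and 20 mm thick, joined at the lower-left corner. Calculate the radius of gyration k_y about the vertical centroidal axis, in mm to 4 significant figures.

k_y ≈ 35.91 mm

Split into non-overlapping primitives; take the origin at the lower-left of the bounding box.
Vertical leg: 20 × 120, A = 2 400 mm², x = 10 mm, Ī = 80 000 mm⁴.
Horizontal leg (remainder): 100 × 20, A = 2 000 mm², x = 70 mm, Ī = 1 666 667 mm⁴.
Centroid: x̄ = ΣA·x / ΣA = 37.2727 mm.
Transfer each piece to the vertical centroidal axis using Ī + A·d² with d = x − 37.2727:
  vertical leg: d = -27.2727 mm → contributes +1 865 124 mm⁴
  horizontal leg (remainder): d = 32.7273 mm → contributes +3 808 815 mm⁴
Total I = 5 673 939 mm⁴.
Radius of gyration: k = √(I/A) = √(5 673 939 / 4 400) = 35.91 mm.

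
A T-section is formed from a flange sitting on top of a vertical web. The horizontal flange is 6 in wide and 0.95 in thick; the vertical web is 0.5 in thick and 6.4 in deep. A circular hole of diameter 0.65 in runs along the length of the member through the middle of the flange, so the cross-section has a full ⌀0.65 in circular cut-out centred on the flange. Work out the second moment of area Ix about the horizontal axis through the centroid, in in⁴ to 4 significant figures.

Ix ≈ 38.42 in⁴

Decompose the section into non-overlapping parts with the origin at the bottom-left of its bounding rectangle.
Flange: 6 × 0.95, A = 5.7 in², y = 6.875 in, Ī = 0.428688 in⁴.
Web: 0.5 × 6.4, A = 3.2 in², y = 3.2 in, Ī = 10.9227 in⁴.
Hole (subtracted): ⌀0.65, A = 0.331831 in², y = 6.875 in, Ī = 0.00876241 in⁴.
Centroid: ȳ = ΣA·y / ΣA = 5.50248 in.
Transfer each piece to the horizontal axis through the centroid using Ī + A·d² with d = y − 5.50248:
  flange: d = 1.37252 in → contributes +11.1664 in⁴
  web: d = -2.30248 in → contributes +27.8872 in⁴
  hole: d = 1.37252 in → contributes −0.633871 in⁴
Total I = 38.4197 in⁴.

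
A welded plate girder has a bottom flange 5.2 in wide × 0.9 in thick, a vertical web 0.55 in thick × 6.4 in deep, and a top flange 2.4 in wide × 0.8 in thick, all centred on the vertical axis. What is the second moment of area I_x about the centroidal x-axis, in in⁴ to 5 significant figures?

Split into non-overlapping primitives; take the origin at the lower-left of the bounding box.
Bottom plate: 5.2 × 0.9, A = 4.68 in², y = 0.45 in, Ī = 0.3159 in⁴.
Web plate: 0.55 × 6.4, A = 3.52 in², y = 4.1 in, Ī = 12.01493 in⁴.
Top plate: 2.4 × 0.8, A = 1.92 in², y = 7.7 in, Ī = 0.1024 in⁴.
Centroid: ȳ = ΣA·y / ΣA = 3.095059 in.
Transfer each piece to the centroidal x-axis using Ī + A·d² with d = y − 3.095059:
  bottom plate: d = -2.645059 in → contributes +33.05876 in⁴
  web plate: d = 1.004941 in → contributes +15.5698 in⁴
  top plate: d = 4.604941 in → contributes +40.81692 in⁴
Total I = 89.44549 in⁴.

I_x ≈ 89.445 in⁴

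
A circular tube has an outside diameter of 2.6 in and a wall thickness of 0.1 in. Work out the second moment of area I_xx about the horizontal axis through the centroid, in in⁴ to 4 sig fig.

I_xx ≈ 0.6146 in⁴

Break the section into simple shapes (no overlaps), measuring from the bottom-left corner of the bounding box.
Outer circle: ⌀2.6, A = 5.30929 in², y = 1.3 in, Ī = 2.24318 in⁴.
Bore (subtracted): ⌀2.4, A = 4.52389 in², y = 1.3 in, Ī = 1.6286 in⁴.
By symmetry the centroid is at mid-height, ȳ = 1.3 in.
All pieces are centred on the horizontal axis through the centroid, so I = ΣĪ (holes subtracted) = 0.614574 in⁴.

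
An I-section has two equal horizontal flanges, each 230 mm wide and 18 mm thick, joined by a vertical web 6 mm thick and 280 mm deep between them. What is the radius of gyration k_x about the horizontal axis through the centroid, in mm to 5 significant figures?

k_x ≈ 139.93 mm

Treat the section as a set of non-overlapping primitives; coordinates are from the bounding-box lower-left.
Bottom flange: 230 × 18, A = 4 140 mm², y = 9 mm, Ī = 111 780 mm⁴.
Web: 6 × 280, A = 1 680 mm², y = 158 mm, Ī = 10 976 000 mm⁴.
Top flange: 230 × 18, A = 4 140 mm², y = 307 mm, Ī = 111 780 mm⁴.
By symmetry the centroid is at mid-height, ȳ = 158 mm.
Transfer each piece to the horizontal axis through the centroid using Ī + A·d² with d = y − 158:
  bottom flange: d = -149 mm → contributes +92 023 920 mm⁴
  web: d = 0 mm → contributes +10 976 000 mm⁴
  top flange: d = 149 mm → contributes +92 023 920 mm⁴
Total I = 195 023 840 mm⁴.
Radius of gyration: k = √(I/A) = √(195 023 840 / 9 960) = 139.9311 mm.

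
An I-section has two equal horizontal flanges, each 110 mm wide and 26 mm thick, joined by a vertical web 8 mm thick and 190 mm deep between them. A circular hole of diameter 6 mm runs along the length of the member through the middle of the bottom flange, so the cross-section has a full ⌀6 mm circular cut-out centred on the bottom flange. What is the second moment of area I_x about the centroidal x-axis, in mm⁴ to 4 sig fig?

I_x ≈ 7.128 × 10⁷ mm⁴

Decompose the section into non-overlapping parts with the origin at the bottom-left of its bounding rectangle.
Bottom flange: 110 × 26, A = 2 860 mm², y = 13 mm, Ī = 161 113 mm⁴.
Web: 8 × 190, A = 1 520 mm², y = 121 mm, Ī = 4 572 667 mm⁴.
Top flange: 110 × 26, A = 2 860 mm², y = 229 mm, Ī = 161 113 mm⁴.
Hole (subtracted): ⌀6, A = 28.2743 mm², y = 13 mm, Ī = 63.6173 mm⁴.
Centroid: ȳ = ΣA·y / ΣA = 121.423 mm.
Transfer each piece to the centroidal x-axis using Ī + A·d² with d = y − 121.423:
  bottom flange: d = -108.423 mm → contributes +33 782 241 mm⁴
  web: d = -0.423425 mm → contributes +4 572 939 mm⁴
  top flange: d = 107.577 mm → contributes +33 259 091 mm⁴
  hole: d = -108.423 mm → contributes −332 446 mm⁴
Total I = 71 281 825 mm⁴.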